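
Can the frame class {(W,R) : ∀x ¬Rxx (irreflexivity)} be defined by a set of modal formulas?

Any modally definable frame class is closed under surjective bounded morphisms.
The 5-cycle (worlds 0,1,2,3,4 with 0→1→2→3→4→0) is irreflexive, and the map sending every world to a single reflexive point • is a surjective bounded morphism (forth: every edge maps to (•,•); back: every world has a successor). So any modal formula valid on the 5-cycle is also valid on the reflexive point, which is not irreflexive.
Hence irreflexivity is not modally definable.

Not definable by any modal formula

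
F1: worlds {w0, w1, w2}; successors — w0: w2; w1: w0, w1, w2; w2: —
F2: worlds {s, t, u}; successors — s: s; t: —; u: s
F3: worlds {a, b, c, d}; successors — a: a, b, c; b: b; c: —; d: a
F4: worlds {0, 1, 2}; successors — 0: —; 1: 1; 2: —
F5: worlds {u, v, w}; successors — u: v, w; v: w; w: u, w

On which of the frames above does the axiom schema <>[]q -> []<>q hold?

F2, F4, F5

Frame correspondent (Sahlqvist): forall x forall y forall z (Rxy & Rxz -> exists w (Ryw & Rzw)) — i.e. convergence.
F1: fails — Rw0w2 and Rw0w2 but w2 and w2 have no common successor.
F2: satisfies the condition.
F3: fails — Rab and Rac but b and c have no common successor.
F4: satisfies the condition.
F5: satisfies the condition.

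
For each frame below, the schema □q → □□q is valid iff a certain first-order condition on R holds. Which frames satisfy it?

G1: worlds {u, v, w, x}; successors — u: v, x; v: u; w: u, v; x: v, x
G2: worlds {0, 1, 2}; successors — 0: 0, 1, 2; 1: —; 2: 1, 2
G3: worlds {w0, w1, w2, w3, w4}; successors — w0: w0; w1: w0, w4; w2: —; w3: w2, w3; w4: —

G2, G3

Frame correspondent (Sahlqvist): ∀x ∀y ∀z (Rxy ∧ Ryz → Rxz) — i.e. transitivity.
G1: fails — Ruv and Rvu but not Ruu.
G2: holds.
G3: holds.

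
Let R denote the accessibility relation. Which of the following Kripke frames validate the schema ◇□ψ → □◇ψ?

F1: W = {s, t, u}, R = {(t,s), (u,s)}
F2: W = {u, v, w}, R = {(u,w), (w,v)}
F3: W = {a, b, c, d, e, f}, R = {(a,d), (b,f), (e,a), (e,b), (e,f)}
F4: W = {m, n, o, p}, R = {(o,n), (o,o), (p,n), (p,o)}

none

Frame correspondent (Sahlqvist): ∀x ∀y ∀z (Rxy ∧ Rxz → ∃w (Ryw ∧ Rzw)) — i.e. convergence.
F1: fails — Rts and Rts but s and s have no common successor.
F2: fails — Rwv and Rwv but v and v have no common successor.
F3: fails — Rad and Rad but d and d have no common successor.
F4: fails — Roo and Ron but o and n have no common successor.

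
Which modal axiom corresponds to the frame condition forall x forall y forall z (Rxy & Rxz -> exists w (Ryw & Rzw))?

◇□s → □◇s

This is convergence; the standard corresponding axiom is .2: ◇□s → □◇s.
Suppose ◇□s→□◇s is valid. Take Rxy, Rxz and set V(s)={w : Ryw}. Then □s at y so ◇□s at x, so □◇s at x, so ◇s at z, giving w with Rzw and Ryw.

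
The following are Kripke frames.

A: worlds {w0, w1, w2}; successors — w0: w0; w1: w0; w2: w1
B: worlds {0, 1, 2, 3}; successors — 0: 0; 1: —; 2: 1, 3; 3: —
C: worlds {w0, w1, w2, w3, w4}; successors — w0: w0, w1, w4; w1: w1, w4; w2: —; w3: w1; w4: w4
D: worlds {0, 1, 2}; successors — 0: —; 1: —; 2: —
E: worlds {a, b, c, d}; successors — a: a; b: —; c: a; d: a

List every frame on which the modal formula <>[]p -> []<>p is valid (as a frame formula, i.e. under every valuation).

A, C, D, E

This is the axiom for convergence; its first-order frame correspondent is forall x forall y forall z (Rxy & Rxz -> exists w (Ryw & Rzw)).
A: satisfies the condition.
B: fails — R23 and R23 but 3 and 3 have no common successor.
C: satisfies the condition.
D: satisfies the condition.
E: satisfies the condition.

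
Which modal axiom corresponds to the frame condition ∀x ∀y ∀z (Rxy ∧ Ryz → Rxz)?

□ψ → □□ψ

A defining formula is □ψ → □□ψ (the 4 axiom).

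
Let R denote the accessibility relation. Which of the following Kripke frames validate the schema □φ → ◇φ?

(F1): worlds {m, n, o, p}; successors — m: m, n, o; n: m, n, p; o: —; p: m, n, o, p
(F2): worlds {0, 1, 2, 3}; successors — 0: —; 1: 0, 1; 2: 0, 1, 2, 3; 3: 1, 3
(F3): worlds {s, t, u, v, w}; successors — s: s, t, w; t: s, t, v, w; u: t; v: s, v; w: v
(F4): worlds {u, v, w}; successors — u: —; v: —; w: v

Frame correspondent (Sahlqvist): ∀x ∃y Rxy — i.e. seriality.
(F1): fails — world o has no successor.
(F2): fails — world 0 has no successor.
(F3): condition met.
(F4): fails — world u has no successor.
Valid on: (F3).

(F3)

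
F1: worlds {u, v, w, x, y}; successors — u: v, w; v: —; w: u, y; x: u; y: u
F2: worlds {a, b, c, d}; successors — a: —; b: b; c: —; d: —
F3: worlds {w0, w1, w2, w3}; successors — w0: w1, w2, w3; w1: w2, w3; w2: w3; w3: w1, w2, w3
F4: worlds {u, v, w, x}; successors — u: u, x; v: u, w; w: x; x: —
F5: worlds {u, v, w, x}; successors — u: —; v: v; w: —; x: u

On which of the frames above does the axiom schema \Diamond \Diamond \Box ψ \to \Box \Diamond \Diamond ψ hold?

F2, F3, F5

The schema corresponds to a generalized confluence (Geach) condition: \forall x \forall y \forall z ((x R^2 y \wedge xRz) \to \exists w (yRw \wedge z R^2 w)).
F1: fails — uR²u, uRv but no t with uRt and vR²t.
F2: condition met.
F3: condition met.
F4: fails — uR²u, uRx but no t with uRt and xR²t.
F5: condition met.
Valid on: F2, F3, F5.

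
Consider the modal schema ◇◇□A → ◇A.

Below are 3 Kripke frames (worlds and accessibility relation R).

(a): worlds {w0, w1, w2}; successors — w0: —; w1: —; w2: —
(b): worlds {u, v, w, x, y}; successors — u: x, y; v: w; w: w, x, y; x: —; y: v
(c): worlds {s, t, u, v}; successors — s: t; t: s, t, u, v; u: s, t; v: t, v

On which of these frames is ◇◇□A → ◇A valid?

(a), (c)

This is the axiom for a generalized confluence (Geach) condition; its first-order frame correspondent is ∀x ∀y (xR²y → ∃w (yRw ∧ xRw)).
(a): satisfies the condition.
(b): fails — uR²v but no t with vRt and uRt.
(c): satisfies the condition.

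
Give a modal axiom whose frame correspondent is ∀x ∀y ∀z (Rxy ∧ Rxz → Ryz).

The condition is the Euclidean property. The 5 schema ◇p → □◇p defines it.
Suppose ◇p→□◇p is valid. Take Rxy, Rxz and set V(p)={y}. Then ◇p at x, so □◇p at x, so ◇p at z, so some w with Rzw has p; w=y, i.e. Rzy. By symmetry of the argument, Ryz.

◇p → □◇p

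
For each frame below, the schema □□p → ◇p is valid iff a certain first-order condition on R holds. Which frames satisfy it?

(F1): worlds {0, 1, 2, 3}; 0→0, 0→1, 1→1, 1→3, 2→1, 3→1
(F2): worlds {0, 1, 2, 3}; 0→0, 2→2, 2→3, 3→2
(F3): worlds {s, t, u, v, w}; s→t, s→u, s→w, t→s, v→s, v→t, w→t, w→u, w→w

The schema corresponds to a generalized confluence (Geach) condition: ∀x ∃w (xR²w ∧ xRw).
(F1): ✓.
(F2): fails — at 1 but no w with 1R²w and 1Rw.
(F3): fails — at t but no w* with tR²w* and tRw*.

(F1)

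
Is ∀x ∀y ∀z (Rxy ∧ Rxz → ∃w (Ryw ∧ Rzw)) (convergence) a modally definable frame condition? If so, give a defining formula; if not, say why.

Yes: it is convergence, defined by the .2 schema ◇□r → □◇r.
Suppose ◇□r→□◇r is valid. Take Rxy, Rxz and set V(r)={w : Ryw}. Then □r at y so ◇□r at x, so □◇r at x, so ◇r at z, giving w with Rzw and Ryw.

Yes — defined by ◇□r → □◇r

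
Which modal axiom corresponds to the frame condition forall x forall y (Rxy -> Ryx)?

q → □◇q

A defining formula is q → □◇q (the B axiom).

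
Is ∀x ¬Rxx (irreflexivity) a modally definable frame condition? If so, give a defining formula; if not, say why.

Not definable by any modal formula

Any modally definable frame class is closed under surjective bounded morphisms.
The 4-cycle (worlds s,t,u,v with s→t→u→v→s) is irreflexive, and the map sending every world to a single reflexive point • is a surjective bounded morphism (forth: every edge maps to (•,•); back: every world has a successor). So any modal formula valid on the 4-cycle is also valid on the reflexive point, which is not irreflexive.
Hence irreflexivity is not modally definable.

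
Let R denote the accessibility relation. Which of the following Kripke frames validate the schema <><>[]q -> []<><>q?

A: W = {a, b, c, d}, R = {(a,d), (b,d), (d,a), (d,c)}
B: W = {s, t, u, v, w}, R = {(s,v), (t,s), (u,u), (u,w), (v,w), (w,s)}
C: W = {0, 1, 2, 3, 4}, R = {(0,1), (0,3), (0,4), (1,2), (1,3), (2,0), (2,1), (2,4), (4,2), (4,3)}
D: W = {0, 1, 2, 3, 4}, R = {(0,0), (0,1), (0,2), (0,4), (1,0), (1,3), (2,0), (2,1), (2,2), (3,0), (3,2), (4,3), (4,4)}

This is the axiom for a generalized confluence (Geach) condition; its first-order frame correspondent is forall x forall y forall z ((x R^2 y & xRz) -> exists w (yRw & z R^2 w)).
A: fails — aR²c, aRd but no w with cRw and dR²w.
B: fails — uR²s, uRu but no w* with sRw* and uR²w*.
C: fails — 0R²2, 0R3 but no w with 2Rw and 3R²w.
D: holds.

D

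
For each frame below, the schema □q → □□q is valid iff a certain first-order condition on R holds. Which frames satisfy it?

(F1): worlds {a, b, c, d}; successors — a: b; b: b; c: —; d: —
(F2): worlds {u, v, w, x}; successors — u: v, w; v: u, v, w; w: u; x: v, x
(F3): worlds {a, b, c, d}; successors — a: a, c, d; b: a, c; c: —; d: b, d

This is the axiom for transitivity; its first-order frame correspondent is ∀x ∀y ∀z (Rxy ∧ Ryz → Rxz).
(F1): holds.
(F2): fails — Ruv and Rvu but not Ruu.
(F3): fails — Rba and Rad but not Rbd.
Valid on: (F1).

(F1)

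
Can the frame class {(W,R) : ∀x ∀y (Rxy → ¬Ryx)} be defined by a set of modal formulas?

No

If a class were modally definable it would be closed under surjective bounded morphisms (Goldblatt–Thomason).
The 4-cycle (worlds s,t,u,v with s→t→u→v→s) is asymmetric. Mapping every world to a single reflexive point • is a surjective bounded morphism, and the reflexive point is not asymmetric (R•• but asymmetry requires ¬R••).
So no modal formula (or set of formulas) defines exactly the asymmetric frames.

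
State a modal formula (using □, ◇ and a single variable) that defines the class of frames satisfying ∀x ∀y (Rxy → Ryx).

A defining formula is q → □◇q (the B axiom).
Suppose q→□◇q is valid. Take Rxy and set V(q)={x}. Then q at x, so □◇q at x, so ◇q at y, so some z with Ryz has q; z=x, i.e. Ryx.

q → □◇q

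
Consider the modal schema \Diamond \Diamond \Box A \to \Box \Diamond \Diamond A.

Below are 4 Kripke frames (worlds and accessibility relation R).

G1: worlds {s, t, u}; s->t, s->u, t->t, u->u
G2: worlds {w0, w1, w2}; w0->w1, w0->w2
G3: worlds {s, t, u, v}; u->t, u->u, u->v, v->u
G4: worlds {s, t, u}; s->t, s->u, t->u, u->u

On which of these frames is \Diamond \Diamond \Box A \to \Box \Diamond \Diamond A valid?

G2, G4

The schema corresponds to a generalized confluence (Geach) condition: \forall x \forall y \forall z ((x R^2 y \wedge xRz) \to \exists w (yRw \wedge z R^2 w)).
G1: fails — sR²t, sRu but no w with tRw and uR²w.
G2: holds.
G3: fails — uR²t, uRt but no w with tRw and tR²w.
G4: holds.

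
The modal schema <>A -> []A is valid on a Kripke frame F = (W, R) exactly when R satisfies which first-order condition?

Partial functionality

Suppose ◇A→□A is valid. Take Rxy, Rxz and set V(A)={y}. Then ◇A at x, so □A at x, so A at z, i.e. z=y.
Conversely, on a frame with partial functionality the schema holds at every world under every valuation.
So the correspondent is partial functionality.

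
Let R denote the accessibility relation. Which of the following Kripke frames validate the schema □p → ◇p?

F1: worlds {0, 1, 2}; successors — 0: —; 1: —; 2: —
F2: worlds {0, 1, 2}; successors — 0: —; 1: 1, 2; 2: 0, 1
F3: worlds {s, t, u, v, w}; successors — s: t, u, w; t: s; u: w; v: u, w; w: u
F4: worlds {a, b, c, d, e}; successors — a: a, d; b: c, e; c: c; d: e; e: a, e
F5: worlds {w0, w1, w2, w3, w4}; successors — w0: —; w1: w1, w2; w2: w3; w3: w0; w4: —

F3, F4

This is the axiom for seriality; its first-order frame correspondent is ∀x ∃y Rxy.
F1: fails — world 0 has no successor.
F2: fails — world 0 has no successor.
F3: holds.
F4: holds.
F5: fails — world w0 has no successor.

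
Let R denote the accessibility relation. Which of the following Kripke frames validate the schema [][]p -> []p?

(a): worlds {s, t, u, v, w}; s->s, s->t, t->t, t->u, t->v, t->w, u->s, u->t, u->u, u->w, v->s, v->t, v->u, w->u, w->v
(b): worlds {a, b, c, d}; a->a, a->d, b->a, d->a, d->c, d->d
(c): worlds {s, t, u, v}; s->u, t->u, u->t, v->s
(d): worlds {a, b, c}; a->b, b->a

Frame correspondent (Sahlqvist): forall x forall y (Rxy -> exists z (Rxz & Rzy)) — i.e. density.
(a): fails — Rwv but no z with Rwz and Rzv.
(b): satisfies the condition.
(c): fails — Rsu but no z with Rsz and Rzu.
(d): fails — Rab but no z with Raz and Rzb.

(b)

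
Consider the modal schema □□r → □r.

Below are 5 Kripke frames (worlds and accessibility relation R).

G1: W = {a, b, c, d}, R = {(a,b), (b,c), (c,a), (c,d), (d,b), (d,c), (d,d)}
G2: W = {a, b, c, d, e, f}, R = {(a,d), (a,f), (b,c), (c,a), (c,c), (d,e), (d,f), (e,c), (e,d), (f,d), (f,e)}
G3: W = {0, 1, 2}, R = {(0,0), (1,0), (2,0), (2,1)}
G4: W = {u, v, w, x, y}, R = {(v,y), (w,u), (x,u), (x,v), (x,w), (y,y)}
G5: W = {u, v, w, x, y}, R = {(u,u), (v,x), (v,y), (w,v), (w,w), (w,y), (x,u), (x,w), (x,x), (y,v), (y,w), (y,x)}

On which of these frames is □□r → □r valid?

none

The schema corresponds to density: ∀x ∀y (Rxy → ∃z (Rxz ∧ Rzy)).
G1: fails — Rbc but no z with Rbz and Rzc.
G2: fails — Rdf but no z with Rdz and Rzf.
G3: fails — R21 but no z with R2z and Rz1.
G4: fails — Rxw but no z with Rxz and Rzw.
G5: fails — Rvy but no z with Rvz and Rzy.
Valid on no frame.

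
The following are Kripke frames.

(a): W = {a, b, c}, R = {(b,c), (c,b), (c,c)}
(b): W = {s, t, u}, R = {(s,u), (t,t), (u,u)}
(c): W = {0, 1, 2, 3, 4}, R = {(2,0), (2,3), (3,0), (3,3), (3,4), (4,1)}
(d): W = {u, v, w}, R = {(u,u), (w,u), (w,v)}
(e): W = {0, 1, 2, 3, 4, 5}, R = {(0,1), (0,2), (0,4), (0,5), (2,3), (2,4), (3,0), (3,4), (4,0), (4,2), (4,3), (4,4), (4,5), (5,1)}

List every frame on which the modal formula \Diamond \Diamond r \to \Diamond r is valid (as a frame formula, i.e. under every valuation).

Frame correspondent (Sahlqvist): \forall x \forall y \forall z (Rxy \wedge Ryz \to Rxz) — i.e. transitivity.
(a): fails — Rbc and Rcb but not Rbb.
(b): ✓.
(c): fails — R34 and R41 but not R31.
(d): ✓.
(e): fails — R34 and R43 but not R33.
Valid on: (b), (d).

(b), (d)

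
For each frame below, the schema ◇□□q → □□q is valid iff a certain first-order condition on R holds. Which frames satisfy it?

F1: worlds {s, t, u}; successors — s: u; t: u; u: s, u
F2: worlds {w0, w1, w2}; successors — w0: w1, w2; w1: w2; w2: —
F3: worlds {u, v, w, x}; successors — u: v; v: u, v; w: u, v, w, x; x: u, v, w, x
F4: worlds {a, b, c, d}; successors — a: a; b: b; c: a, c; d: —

This is the axiom for a generalized confluence (Geach) condition; its first-order frame correspondent is ∀x ∀y ∀z ((xRy ∧ xR²z) → ∃w (yR²w ∧ z = w)).
F1: holds.
F2: fails — w0Rw1, w0R²w2 but no w with w1R²w and w2=w.
F3: fails — wRu, wR²w but no t with uR²t and w=t.
F4: fails — cRa, cR²c but no w with aR²w and c=w.
Valid on: F1.

F1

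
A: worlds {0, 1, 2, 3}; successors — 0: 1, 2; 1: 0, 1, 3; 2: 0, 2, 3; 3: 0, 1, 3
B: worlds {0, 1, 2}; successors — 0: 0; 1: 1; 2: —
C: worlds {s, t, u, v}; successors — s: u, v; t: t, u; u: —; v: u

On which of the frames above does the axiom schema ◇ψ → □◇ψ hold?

B

This is the axiom for the Euclidean property; its first-order frame correspondent is ∀x ∀y ∀z (Rxy ∧ Rxz → Ryz).
A: fails — R02 and R01 but not R21.
B: ✓.
C: fails — Rsv and Rsv but not Rvv.
Valid on: B.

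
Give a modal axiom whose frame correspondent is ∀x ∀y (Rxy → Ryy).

□(□q → q)

A defining formula is □(□q → q) (the T□ axiom).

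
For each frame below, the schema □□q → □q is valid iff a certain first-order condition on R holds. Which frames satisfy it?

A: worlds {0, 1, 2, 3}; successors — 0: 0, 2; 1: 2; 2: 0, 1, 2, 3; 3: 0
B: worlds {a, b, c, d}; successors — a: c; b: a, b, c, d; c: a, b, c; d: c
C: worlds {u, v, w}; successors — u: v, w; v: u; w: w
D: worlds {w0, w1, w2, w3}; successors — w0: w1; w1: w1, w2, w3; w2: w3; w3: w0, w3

A, B, D

This is the axiom for density; its first-order frame correspondent is ∀x ∀y (Rxy → ∃z (Rxz ∧ Rzy)).
A: satisfies the condition.
B: satisfies the condition.
C: fails — Ruv but no z with Ruz and Rzv.
D: satisfies the condition.
Valid on: A, B, D.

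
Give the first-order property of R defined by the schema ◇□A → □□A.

This is a Sahlqvist (Geach-type) schema ◇^1□^1A → □^2◇^0A.
First-order correspondent: ∀x ∀y ∀z ((xRy ∧ xR²z) → ∃w (yRw ∧ z = w)).

∀x ∀y ∀z ((xRy ∧ xR²z) → ∃w (yRw ∧ z = w))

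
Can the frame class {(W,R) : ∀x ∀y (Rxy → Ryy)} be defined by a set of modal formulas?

Yes, by □(□q → q)

Yes: it is shift-reflexivity, defined by the T□ schema □(□q → q).
Suppose □(□q→q) is valid. Take Rxy and set V(q)={w : Ryw}. Then at y, □q holds; since □(□q→q) at x, □q→q at y, so q at y, i.e. Ryy.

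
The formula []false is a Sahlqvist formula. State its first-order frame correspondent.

□⊥ is valid iff no world has any successor (otherwise □⊥ fails at any world with one).

Emptiness of R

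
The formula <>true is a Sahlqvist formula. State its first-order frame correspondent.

Seriality

◇⊤ holds at w iff w has a successor, so frame-validity of ◇⊤ is exactly seriality. Equivalently via □r → ◇r:
Suppose □r→◇r is valid. At any x set V(r)=W. Then □r at x, so ◇r at x, so x has a successor.
Conversely, any frame satisfying forall x exists y Rxy validates the schema.
Frame condition: forall x exists y Rxy.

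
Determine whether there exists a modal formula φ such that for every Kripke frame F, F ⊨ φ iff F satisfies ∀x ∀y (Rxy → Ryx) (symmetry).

Yes — defined by r → □◇r

Yes: it is symmetry, defined by the B schema r → □◇r.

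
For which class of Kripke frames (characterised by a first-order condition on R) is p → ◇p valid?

reflexivity

Equivalently (dual form): □p → p.
Suppose □p→p is valid. At any x set V(p)={w : Rxw}. Then □p holds at x, so p holds at x, i.e. Rxx.
Conversely, any frame satisfying ∀x Rxx validates the schema.
Frame condition: ∀x Rxx.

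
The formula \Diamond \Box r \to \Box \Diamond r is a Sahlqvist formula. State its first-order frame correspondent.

convergence

This is the .2 axiom.
Its frame correspondent is convergence — \forall x \forall y \forall z (Rxy \wedge Rxz \to \exists w (Ryw \wedge Rzw)).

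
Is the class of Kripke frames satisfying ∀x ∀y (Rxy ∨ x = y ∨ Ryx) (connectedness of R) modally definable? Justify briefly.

No — not modally definable

If a class were modally definable it would be closed under disjoint unions (Goldblatt–Thomason).
Take 3 disjoint single-world reflexive frames: each is trivially connected, but their disjoint union has 3 worlds with no edge between distinct components, so it is not connected.
So the class is not modally definable.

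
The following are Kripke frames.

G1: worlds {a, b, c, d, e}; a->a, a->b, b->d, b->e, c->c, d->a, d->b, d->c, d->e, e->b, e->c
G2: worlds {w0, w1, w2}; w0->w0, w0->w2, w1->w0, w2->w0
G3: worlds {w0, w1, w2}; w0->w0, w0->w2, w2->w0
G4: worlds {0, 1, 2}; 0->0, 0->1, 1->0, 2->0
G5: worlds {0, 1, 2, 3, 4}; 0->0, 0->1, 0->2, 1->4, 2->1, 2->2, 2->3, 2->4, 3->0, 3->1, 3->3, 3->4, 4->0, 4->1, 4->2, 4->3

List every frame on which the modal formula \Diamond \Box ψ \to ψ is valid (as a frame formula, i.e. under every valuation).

This is the axiom for a generalized confluence (Geach) condition; its first-order frame correspondent is \forall x \forall y (xRy \to \exists w (yRw \wedge x = w)).
G1: fails — aRb but no w with bRw and a=w.
G2: fails — w1Rw0 but no w with w0Rw and w1=w.
G3: holds.
G4: fails — 2R0 but no w with 0Rw and 2=w.
G5: fails — 0R1 but no w with 1Rw and 0=w.

G3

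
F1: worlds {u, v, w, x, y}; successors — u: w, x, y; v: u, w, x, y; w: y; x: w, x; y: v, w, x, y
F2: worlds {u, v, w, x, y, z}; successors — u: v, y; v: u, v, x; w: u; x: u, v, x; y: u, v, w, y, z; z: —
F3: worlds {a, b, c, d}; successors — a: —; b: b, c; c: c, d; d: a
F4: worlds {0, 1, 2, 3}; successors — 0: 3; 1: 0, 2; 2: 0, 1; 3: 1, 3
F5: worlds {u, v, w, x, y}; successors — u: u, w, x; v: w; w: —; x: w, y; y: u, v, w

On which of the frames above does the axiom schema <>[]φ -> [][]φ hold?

This is the axiom for a generalized confluence (Geach) condition; its first-order frame correspondent is forall x forall y forall z ((xRy & x R^2 z) -> exists w (yRw & z = w)).
F1: fails — uRw, uR²v but no t with wRt and v=t.
F2: fails — uRv, uR²w but no t with vRt and w=t.
F3: fails — bRb, bR²d but no w with bRw and d=w.
F4: fails — 1R0, 1R²0 but no w with 0Rw and 0=w.
F5: fails — uRu, uR²y but no t with uRt and y=t.

none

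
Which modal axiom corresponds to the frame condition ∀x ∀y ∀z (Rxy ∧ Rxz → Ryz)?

The condition is the Euclidean property. The 5 schema ◇q → □◇q defines it.
Suppose ◇q→□◇q is valid. Take Rxy, Rxz and set V(q)={y}. Then ◇q at x, so □◇q at x, so ◇q at z, so some w with Rzw has q; w=y, i.e. Rzy. By symmetry of the argument, Ryz.

◇q → □◇q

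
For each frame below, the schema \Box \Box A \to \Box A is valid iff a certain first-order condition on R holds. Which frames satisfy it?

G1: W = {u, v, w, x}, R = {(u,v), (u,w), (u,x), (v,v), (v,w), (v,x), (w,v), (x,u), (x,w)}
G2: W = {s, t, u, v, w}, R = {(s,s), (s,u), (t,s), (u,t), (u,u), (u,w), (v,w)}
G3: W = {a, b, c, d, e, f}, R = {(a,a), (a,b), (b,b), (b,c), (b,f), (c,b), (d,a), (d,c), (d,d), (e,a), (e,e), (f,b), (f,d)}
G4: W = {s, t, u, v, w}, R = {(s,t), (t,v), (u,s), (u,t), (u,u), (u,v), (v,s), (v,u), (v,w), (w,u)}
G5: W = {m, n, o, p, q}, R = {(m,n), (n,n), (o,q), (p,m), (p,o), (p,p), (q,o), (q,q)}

This is the axiom for density; its first-order frame correspondent is \forall x \forall y (Rxy \to \exists z (Rxz \wedge Rzy)).
G1: fails — Rxu but no z with Rxz and Rzu.
G2: fails — Rvw but no z with Rvz and Rzw.
G3: condition met.
G4: fails — Rtv but no z with Rtz and Rzv.
G5: condition met.
Valid on: G3, G5.

G3, G5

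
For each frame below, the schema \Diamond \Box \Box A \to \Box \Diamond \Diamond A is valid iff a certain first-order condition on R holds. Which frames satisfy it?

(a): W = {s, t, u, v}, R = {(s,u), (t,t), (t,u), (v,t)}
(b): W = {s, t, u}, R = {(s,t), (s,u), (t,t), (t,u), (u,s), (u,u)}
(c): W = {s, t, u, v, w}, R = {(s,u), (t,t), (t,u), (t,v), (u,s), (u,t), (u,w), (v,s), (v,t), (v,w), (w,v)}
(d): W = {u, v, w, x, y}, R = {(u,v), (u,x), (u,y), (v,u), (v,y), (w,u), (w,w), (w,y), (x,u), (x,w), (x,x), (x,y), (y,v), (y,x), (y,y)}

This is the axiom for a generalized confluence (Geach) condition; its first-order frame correspondent is \forall x \forall y \forall z ((xRy \wedge xRz) \to \exists w (y R^2 w \wedge z R^2 w)).
(a): fails — sRu, sRu but no w with uR²w and uR²w.
(b): satisfies the condition.
(c): satisfies the condition.
(d): satisfies the condition.

(b), (c), (d)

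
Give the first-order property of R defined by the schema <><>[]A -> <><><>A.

forall x forall y (x R^2 y -> exists w (yRw & x R^3 w))

This is a Sahlqvist (Geach-type) schema ◇^2□^1A → □^0◇^3A.
First-order correspondent: forall x forall y (x R^2 y -> exists w (yRw & x R^3 w)).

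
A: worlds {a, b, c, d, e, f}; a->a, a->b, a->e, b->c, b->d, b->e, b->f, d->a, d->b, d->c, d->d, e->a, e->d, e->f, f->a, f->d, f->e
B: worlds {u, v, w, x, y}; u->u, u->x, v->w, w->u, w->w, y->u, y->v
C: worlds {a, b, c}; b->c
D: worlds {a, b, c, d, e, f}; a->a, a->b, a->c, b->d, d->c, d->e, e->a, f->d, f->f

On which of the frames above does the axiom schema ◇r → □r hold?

C

This is the axiom for partial functionality; its first-order frame correspondent is ∀x ∀y ∀z (Rxy ∧ Rxz → y = z).
A: fails — a sees both a and b.
B: fails — u sees both u and x.
C: satisfies the condition.
D: fails — a sees both a and b.
Valid on: C.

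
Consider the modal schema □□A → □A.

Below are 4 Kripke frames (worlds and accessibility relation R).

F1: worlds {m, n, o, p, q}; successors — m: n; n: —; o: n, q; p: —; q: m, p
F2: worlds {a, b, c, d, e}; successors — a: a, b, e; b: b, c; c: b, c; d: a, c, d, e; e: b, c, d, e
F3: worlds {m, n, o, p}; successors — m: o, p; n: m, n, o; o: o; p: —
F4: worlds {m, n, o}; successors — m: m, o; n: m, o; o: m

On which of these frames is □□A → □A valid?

F2, F4

The schema corresponds to density: ∀x ∀y (Rxy → ∃z (Rxz ∧ Rzy)).
F1: fails — Ron but no z with Roz and Rzn.
F2: satisfies the condition.
F3: fails — Rmp but no z with Rmz and Rzp.
F4: satisfies the condition.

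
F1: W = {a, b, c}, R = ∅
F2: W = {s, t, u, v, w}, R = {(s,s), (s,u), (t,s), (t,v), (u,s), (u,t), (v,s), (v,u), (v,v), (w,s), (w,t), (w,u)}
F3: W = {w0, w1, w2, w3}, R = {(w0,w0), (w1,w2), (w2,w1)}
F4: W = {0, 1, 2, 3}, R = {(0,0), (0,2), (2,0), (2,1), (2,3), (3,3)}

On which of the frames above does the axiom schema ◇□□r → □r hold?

F1, F3

The schema corresponds to a generalized confluence (Geach) condition: ∀x ∀y ∀z ((xRy ∧ xRz) → ∃w (yR²w ∧ z = w)).
F1: condition met.
F2: fails — tRs, tRv but no w* with sR²w* and v=w*.
F3: condition met.
F4: fails — 2R1, 2R0 but no w with 1R²w and 0=w.
Valid on: F1, F3.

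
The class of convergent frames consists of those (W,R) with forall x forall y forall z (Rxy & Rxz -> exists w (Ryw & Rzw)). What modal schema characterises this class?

The condition is convergence. The .2 schema ◇□s → □◇s defines it.

◇□s → □◇s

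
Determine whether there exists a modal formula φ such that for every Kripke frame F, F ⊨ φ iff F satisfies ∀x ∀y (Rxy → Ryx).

Yes: it is symmetry, defined by the B schema r → □◇r.
Suppose r→□◇r is valid. Take Rxy and set V(r)={x}. Then r at x, so □◇r at x, so ◇r at y, so some z with Ryz has r; z=x, i.e. Ryx.

Yes — defined by r → □◇r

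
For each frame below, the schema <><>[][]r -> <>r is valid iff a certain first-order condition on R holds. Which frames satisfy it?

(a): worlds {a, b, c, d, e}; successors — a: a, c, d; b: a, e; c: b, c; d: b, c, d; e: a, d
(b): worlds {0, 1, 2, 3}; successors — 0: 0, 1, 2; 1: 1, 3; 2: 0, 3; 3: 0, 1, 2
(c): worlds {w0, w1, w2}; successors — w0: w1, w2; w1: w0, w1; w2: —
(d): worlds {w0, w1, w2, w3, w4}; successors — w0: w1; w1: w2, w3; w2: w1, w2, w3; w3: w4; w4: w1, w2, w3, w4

(a), (b), (d)

This is the axiom for a generalized confluence (Geach) condition; its first-order frame correspondent is forall x forall y (x R^2 y -> exists w (y R^2 w & xRw)).
(a): satisfies the condition.
(b): satisfies the condition.
(c): fails — w1R²w2 but no w with w2R²w and w1Rw.
(d): satisfies the condition.
Valid on: (a), (b), (d).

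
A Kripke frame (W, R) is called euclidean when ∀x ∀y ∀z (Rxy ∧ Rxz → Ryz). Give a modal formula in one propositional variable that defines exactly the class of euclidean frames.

◇ψ → □◇ψ

The condition is the Euclidean property. The 5 schema ◇ψ → □◇ψ defines it.
Suppose ◇ψ→□◇ψ is valid. Take Rxy, Rxz and set V(ψ)={y}. Then ◇ψ at x, so □◇ψ at x, so ◇ψ at z, so some w with Rzw has ψ; w=y, i.e. Rzy. By symmetry of the argument, Ryz.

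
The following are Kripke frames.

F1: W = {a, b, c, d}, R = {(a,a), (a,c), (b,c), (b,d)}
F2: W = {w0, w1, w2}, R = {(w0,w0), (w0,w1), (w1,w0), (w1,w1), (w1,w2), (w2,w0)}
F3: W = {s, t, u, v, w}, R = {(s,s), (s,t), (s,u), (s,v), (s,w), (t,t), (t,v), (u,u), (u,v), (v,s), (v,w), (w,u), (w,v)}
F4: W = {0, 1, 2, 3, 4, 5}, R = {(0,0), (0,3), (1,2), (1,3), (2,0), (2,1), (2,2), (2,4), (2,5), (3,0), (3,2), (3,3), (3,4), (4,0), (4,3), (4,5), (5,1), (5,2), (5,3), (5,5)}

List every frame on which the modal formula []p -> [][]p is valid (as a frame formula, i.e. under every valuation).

Frame correspondent (Sahlqvist): forall x forall y forall z (Rxy & Ryz -> Rxz) — i.e. transitivity.
F1: holds.
F2: fails — Rw0w1 and Rw1w2 but not Rw0w2.
F3: fails — Ruv and Rvw but not Ruw.
F4: fails — R34 and R45 but not R35.
Valid on: F1.

F1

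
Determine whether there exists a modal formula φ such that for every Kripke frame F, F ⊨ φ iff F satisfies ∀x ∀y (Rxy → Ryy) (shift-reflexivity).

Yes — defined by □(□q → q)

The condition is shift-reflexivity. A defining modal formula is □(□q → q).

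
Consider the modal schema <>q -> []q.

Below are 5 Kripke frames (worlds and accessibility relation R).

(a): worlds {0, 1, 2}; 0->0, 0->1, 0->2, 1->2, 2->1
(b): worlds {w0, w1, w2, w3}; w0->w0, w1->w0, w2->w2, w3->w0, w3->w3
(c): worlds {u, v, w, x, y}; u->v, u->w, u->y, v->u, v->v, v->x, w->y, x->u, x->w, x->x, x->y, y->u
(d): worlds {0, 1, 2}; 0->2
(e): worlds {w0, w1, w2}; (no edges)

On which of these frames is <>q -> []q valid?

(d), (e)

The schema corresponds to partial functionality: forall x forall y forall z (Rxy & Rxz -> y = z).
(a): fails — 0 sees both 0 and 1.
(b): fails — w3 sees both w0 and w3.
(c): fails — u sees both v and w.
(d): satisfies the condition.
(e): satisfies the condition.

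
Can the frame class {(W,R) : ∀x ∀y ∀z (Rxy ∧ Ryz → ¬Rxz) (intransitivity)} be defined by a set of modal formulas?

Modal frame validity is preserved under surjective bounded morphisms.
The 3-cycle (worlds s,t,u with s→t→u→s) is intransitive. Mapping every world to a single reflexive point • is a surjective bounded morphism; the reflexive point is not intransitive (R••∧R•• but R••).
So no modal formula (or set of formulas) defines exactly the intransitive frames.

Not definable by any modal formula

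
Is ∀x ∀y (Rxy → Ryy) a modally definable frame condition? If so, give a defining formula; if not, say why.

This is a Sahlqvist condition; the T□ axiom □(□p → p) defines it.

Definable; □(□p → p) defines it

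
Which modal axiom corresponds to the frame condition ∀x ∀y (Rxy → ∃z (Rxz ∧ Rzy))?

□□p → □p

A defining formula is □□p → □p (the C4 axiom).
Suppose □□p→□p is valid. Take Rxy and set V(p)={w : xR²w}. Then □□p at x, so □p at x, so p at y, i.e. ∃z(Rxz∧Rzy).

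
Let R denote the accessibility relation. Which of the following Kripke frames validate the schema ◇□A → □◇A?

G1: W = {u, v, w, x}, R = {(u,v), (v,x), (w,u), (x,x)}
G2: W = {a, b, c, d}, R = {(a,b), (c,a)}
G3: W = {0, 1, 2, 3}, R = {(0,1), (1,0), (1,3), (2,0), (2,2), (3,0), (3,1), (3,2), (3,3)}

G1

The schema corresponds to convergence: ∀x ∀y ∀z (Rxy ∧ Rxz → ∃w (Ryw ∧ Rzw)).
G1: ✓.
G2: fails — Rab and Rab but b and b have no common successor.
G3: fails — R20 and R22 but 0 and 2 have no common successor.
Valid on: G1.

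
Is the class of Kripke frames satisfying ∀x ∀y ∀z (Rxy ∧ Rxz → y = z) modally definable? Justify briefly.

The condition is partial functionality. A defining modal formula is ◇r → □r.
Suppose ◇r→□r is valid. Take Rxy, Rxz and set V(r)={y}. Then ◇r at x, so □r at x, so r at z, i.e. z=y.

Definable; ◇r → □r defines it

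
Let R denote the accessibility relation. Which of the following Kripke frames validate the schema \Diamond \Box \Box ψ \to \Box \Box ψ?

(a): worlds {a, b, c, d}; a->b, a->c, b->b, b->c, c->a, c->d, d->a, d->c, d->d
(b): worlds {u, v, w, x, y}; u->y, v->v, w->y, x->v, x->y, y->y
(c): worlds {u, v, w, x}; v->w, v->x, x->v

(a)

The schema corresponds to a generalized confluence (Geach) condition: \forall x \forall y \forall z ((xRy \wedge x R^2 z) \to \exists w (y R^2 w \wedge z = w)).
(a): ✓.
(b): fails — xRv, xR²y but no t with vR²t and y=t.
(c): fails — vRw, vR²v but no t with wR²t and v=t.
Valid on: (a).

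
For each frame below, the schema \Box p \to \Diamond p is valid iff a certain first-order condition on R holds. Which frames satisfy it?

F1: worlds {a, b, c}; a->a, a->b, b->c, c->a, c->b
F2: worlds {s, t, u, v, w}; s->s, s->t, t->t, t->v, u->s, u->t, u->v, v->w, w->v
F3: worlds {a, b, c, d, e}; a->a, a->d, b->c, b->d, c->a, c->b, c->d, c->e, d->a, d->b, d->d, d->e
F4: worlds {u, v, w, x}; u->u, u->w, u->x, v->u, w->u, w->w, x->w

F1, F2, F4

This is the axiom for seriality; its first-order frame correspondent is \forall x \exists y Rxy.
F1: condition met.
F2: condition met.
F3: fails — world e has no successor.
F4: condition met.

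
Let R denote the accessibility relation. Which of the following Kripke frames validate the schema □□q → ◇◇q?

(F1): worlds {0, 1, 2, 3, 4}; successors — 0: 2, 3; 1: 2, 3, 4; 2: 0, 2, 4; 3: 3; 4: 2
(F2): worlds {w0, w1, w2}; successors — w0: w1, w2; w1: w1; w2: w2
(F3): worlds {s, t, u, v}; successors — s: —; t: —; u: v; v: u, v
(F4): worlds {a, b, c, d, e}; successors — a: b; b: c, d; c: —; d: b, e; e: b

(F1), (F2)

The schema corresponds to a generalized confluence (Geach) condition: ∀x ∃w (xR²w ∧ xR²w).
(F1): ✓.
(F2): ✓.
(F3): fails — at s but no w with sR²w and sR²w.
(F4): fails — at c but no w with cR²w and cR²w.
Valid on: (F1), (F2).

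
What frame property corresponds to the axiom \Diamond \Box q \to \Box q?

This is a form of the 5 axiom.
Its frame correspondent is the Euclidean property — \forall x \forall y \forall z (Rxy \wedge Rxz \to Ryz).

the Euclidean property: \forall x \forall y \forall z (Rxy \wedge Rxz \to Ryz)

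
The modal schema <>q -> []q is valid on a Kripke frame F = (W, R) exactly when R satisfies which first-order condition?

Partial functionality

Suppose ◇q→□q is valid. Take Rxy, Rxz and set V(q)={y}. Then ◇q at x, so □q at x, so q at z, i.e. z=y.
The converse is a direct semantic check.
Frame condition: forall x forall y forall z (Rxy & Rxz -> y = z).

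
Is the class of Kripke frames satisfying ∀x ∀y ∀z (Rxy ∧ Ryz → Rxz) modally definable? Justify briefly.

Yes, by □r → □□r

The condition is transitivity. A defining modal formula is □r → □□r.
Suppose □r→□□r is valid. Take Rxy, Ryz and set V(r)={w : Rxw}. Then □r at x, so □□r at x, so □r at y, so r at z, i.e. Rxz.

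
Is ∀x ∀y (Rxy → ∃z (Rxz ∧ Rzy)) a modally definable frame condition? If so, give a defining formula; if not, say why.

This is a Sahlqvist condition; the C4 axiom □□r → □r defines it.
Suppose □□r→□r is valid. Take Rxy and set V(r)={w : xR²w}. Then □□r at x, so □r at x, so r at y, i.e. ∃z(Rxz∧Rzy).

Yes — defined by □□r → □r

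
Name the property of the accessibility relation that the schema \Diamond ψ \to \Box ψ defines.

This schema is the CD axiom.
It corresponds to partial functionality: \forall x \forall y \forall z (Rxy \wedge Rxz \to y = z).

partial functionality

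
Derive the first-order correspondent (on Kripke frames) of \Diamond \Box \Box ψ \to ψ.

This is a Sahlqvist (Geach-type) schema ◇^1□^2ψ → □^0◇^0ψ.
Minimal-valuation argument: fix x; take any y with xR^1y and any z with xR^0z. Set V(ψ) to the set of worlds R-reachable from y in exactly 2 steps. Then □^2ψ holds at y, so the antecedent holds at x; validity forces ◇^0ψ at z, giving a w with zR^0w and yR^2w.
First-order correspondent: \forall x \forall y (xRy \to \exists w (y R^2 w \wedge x = w)).

\forall x \forall y (xRy \to \exists w (y R^2 w \wedge x = w))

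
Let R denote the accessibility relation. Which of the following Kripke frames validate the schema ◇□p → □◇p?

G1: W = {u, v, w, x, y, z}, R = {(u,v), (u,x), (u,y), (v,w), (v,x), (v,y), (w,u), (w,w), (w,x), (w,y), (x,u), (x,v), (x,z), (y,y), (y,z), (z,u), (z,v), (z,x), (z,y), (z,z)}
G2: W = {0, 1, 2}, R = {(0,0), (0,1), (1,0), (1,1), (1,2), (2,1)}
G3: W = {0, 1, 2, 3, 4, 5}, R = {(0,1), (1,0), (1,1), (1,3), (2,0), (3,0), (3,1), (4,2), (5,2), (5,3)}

G2, G3

Frame correspondent (Sahlqvist): ∀x ∀y ∀z (Rxy ∧ Rxz → ∃w (Ryw ∧ Rzw)) — i.e. convergence.
G1: fails — Ruv and Rux but v and x have no common successor.
G2: satisfies the condition.
G3: satisfies the condition.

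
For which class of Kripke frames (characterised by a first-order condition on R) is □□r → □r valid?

Density

Suppose □□r→□r is valid. Take Rxy and set V(r)={w : xR²w}. Then □□r at x, so □r at x, so r at y, i.e. ∃z(Rxz∧Rzy).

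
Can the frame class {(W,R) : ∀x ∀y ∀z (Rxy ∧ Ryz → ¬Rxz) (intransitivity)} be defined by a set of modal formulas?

If a class were modally definable it would be closed under surjective bounded morphisms (Goldblatt–Thomason).
The 3-cycle (worlds s,t,u with s→t→u→s) is intransitive. Mapping every world to a single reflexive point • is a surjective bounded morphism; the reflexive point is not intransitive (R••∧R•• but R••).
Hence intransitivity is not modally definable.

Not definable by any modal formula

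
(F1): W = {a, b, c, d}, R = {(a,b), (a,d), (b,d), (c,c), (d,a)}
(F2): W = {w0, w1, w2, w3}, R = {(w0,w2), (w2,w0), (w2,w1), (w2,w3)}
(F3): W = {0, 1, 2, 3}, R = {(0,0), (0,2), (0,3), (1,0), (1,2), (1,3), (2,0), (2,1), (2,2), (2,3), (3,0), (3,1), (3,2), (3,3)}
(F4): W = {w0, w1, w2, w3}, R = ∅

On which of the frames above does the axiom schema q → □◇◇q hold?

(F3), (F4)

This is the axiom for a generalized confluence (Geach) condition; its first-order frame correspondent is ∀x ∀z (xRz → ∃w (x = w ∧ zR²w)).
(F1): fails — aRd but no w with a=w and dR²w.
(F2): fails — w0Rw2 but no w with w0=w and w2R²w.
(F3): satisfies the condition.
(F4): satisfies the condition.
Valid on: (F3), (F4).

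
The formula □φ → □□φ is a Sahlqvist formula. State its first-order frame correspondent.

This schema is the 4 axiom.
It corresponds to transitivity: ∀x ∀y ∀z (Rxy ∧ Ryz → Rxz).

Transitivity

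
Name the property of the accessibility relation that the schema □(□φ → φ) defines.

This is the T□ axiom.
It corresponds to shift-reflexivity: ∀x ∀y (Rxy → Ryy).

shift-reflexivity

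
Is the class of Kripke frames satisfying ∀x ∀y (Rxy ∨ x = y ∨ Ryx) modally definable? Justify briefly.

Not definable by any modal formula

Modal frame validity is preserved under disjoint unions.
Take 3 disjoint single-world reflexive frames: each is trivially connected, but their disjoint union has 3 worlds with no edge between distinct components, so it is not connected.
Hence connectedness of R is not modally definable.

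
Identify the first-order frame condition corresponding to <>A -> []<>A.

This is the 5 axiom.
It corresponds to the Euclidean property: forall x forall y forall z (Rxy & Rxz -> Ryz).

the Euclidean property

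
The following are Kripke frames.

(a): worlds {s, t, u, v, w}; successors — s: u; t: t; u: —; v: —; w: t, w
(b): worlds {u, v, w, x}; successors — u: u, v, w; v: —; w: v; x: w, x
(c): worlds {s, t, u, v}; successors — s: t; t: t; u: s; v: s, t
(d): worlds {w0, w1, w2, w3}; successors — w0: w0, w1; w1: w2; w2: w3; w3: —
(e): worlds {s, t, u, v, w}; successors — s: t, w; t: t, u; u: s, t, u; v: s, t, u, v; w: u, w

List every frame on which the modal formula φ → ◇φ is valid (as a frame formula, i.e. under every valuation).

none

This is the axiom for reflexivity; its first-order frame correspondent is ∀x Rxx.
(a): fails — world s does not see itself.
(b): fails — world v does not see itself.
(c): fails — world s does not see itself.
(d): fails — world w1 does not see itself.
(e): fails — world s does not see itself.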